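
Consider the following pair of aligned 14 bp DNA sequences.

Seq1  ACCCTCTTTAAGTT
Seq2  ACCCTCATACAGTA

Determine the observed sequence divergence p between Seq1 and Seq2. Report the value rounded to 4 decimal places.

The sequences differ at positions 7 (T/A), 9 (T/A), 10 (A/C), 14 (T/A).
There are 4 differences over 14 sites, so p = 4/14 = 0.2857.

0.2857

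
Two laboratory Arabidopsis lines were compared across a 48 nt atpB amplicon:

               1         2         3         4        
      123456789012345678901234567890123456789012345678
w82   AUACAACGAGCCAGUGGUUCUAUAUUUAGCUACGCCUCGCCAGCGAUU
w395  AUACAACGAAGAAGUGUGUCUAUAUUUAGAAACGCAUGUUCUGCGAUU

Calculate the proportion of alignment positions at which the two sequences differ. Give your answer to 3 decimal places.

0.250

Differing sites — 10:G/A; 11:C/G; 12:C/A; 17:G/U; 18:U/G; 30:C/A; 31:U/A; 36:C/A; 38:C/G; 39:G/U; 40:C/U; 42:A/U.
There are 12 differences over 48 sites, so p = 12/48 = 0.250.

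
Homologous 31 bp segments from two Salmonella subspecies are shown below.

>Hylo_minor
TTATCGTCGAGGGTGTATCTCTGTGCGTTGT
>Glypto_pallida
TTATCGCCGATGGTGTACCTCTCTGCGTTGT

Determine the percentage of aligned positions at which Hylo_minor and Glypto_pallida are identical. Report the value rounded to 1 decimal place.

Mismatches occur at site 7 (T↔C), site 11 (G↔T), site 18 (T↔C), site 23 (G↔C).
27 of the 31 sites match, so the percent identity is 27/31 × 100 = 87.1%.

87.1%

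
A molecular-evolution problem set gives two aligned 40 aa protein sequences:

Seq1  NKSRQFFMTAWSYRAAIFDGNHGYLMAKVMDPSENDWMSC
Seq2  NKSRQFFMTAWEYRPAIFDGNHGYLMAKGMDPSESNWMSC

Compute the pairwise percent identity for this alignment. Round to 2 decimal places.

Differing sites — 12:S/E; 15:A/P; 29:V/G; 35:N/S; 36:D/N.
35 of the 40 sites match, so the percent identity is 35/40 × 100 = 87.50%.

87.50%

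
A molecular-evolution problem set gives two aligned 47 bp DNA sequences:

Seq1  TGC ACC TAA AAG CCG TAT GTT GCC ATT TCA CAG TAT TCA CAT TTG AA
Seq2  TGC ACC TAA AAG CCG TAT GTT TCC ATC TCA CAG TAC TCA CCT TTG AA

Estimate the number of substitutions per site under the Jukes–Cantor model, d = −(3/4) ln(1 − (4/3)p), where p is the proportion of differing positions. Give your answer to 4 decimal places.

0.0903

The sequences differ at positions 22 (G/T), 27 (T/C), 36 (T/C), 41 (A/C).
p = 4/47 = 0.085106.
d = −0.75 · ln(1 − (4/3)·0.085106) = −0.75 · ln(0.886525) = −0.75 · (-0.120446) = 0.0903.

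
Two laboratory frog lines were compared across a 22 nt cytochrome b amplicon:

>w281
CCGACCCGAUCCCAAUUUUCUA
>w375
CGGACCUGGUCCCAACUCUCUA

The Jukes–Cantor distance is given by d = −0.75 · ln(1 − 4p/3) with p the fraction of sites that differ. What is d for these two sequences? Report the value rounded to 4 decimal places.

0.2708

Mismatches occur at site 2 (C↔G), site 7 (C↔U), site 9 (A↔G), site 16 (U↔C), site 18 (U↔C).
p = 5/22 = 0.227273.
d = −0.75 · ln(1 − (4/3)·0.227273) = −0.75 · ln(0.696969) = −0.75 · (-0.361014) = 0.2708.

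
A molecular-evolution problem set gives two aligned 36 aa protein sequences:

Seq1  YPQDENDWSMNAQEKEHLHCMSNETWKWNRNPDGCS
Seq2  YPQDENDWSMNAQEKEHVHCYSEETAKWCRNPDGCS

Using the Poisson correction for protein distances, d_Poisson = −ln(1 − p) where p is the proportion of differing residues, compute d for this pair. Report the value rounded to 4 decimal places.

0.1495

Mismatches occur at site 18 (L/V), site 21 (M/Y), site 23 (N/E), site 26 (W/A), site 29 (N/C).
p = 5/36 = 0.138889.
d = −ln(1 − 0.138889) = −ln(0.861111) = 0.1495.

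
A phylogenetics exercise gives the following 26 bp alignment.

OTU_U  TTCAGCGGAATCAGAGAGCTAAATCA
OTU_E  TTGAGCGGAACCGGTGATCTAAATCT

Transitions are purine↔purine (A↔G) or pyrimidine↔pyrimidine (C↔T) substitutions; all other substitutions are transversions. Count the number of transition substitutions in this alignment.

Differing sites — 3:C/G (Tv); 11:T/C (Ti); 13:A/G (Ti); 15:A/T (Tv); 18:G/T (Tv); 26:A/T (Tv).
Of the 6 differences, 2 transitions and 4 transversions, so the answer is 2.

2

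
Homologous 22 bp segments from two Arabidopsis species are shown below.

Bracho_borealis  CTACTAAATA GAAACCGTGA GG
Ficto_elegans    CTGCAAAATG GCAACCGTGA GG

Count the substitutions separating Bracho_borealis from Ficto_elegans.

The sequences differ at positions 3 (A/G), 5 (T/A), 10 (A/G), 12 (A/C).
That gives 4 mismatches out of 22 aligned sites, so the Hamming distance is 4.

4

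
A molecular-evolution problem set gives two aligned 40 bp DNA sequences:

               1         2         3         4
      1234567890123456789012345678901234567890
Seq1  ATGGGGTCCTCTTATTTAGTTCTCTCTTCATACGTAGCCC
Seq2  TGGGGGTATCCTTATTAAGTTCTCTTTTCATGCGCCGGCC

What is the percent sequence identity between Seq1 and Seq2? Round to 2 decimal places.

72.50%

Mismatches occur at site 1 (A→T), site 2 (T→G), site 8 (C→A), site 9 (C→T), site 10 (T→C), site 17 (T→A), site 26 (C→T), site 32 (A→G), site 35 (T→C), site 36 (A→C), site 38 (C→G).
29 of the 40 sites match, so the percent identity is 29/40 × 100 = 72.50%.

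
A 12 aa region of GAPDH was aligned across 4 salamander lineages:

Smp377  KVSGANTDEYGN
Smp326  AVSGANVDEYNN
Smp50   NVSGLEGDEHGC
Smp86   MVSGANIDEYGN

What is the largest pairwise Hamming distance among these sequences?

Pairwise Hamming distances:
  Smp377 vs Smp326: 3
  Smp377 vs Smp50: 6
  Smp377 vs Smp86: 2
  Smp326 vs Smp50: 7
  Smp326 vs Smp86: 3
  Smp50 vs Smp86: 6
The largest is 7, between Smp326 and Smp50.

7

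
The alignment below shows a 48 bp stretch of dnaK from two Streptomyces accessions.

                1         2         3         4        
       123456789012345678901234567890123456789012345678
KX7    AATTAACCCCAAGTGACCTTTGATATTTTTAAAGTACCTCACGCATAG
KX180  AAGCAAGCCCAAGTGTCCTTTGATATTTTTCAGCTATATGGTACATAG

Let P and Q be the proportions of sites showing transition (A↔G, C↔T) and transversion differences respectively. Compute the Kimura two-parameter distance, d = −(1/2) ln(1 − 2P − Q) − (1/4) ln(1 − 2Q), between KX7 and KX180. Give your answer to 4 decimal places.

0.3382

Mismatches occur at site 3 (T/G, transversion), site 4 (T/C, transition), site 7 (C/G, transversion), site 16 (A/T, transversion), site 31 (A/C, transversion), site 33 (A/G, transition), site 34 (G/C, transversion), site 37 (C/T, transition), site 38 (C/A, transversion), site 40 (C/G, transversion), site 41 (A/G, transition), site 42 (C/T, transition), site 43 (G/A, transition).
Of the 13 differences, 6 transitions and 7 transversions over 48 sites: P = 6/48 = 0.125000, Q = 7/48 = 0.145833.
d = −0.5·ln(0.604167) − 0.25·ln(0.708334) = −0.5·(-0.503905) − 0.25·(-0.344840) = 0.3382.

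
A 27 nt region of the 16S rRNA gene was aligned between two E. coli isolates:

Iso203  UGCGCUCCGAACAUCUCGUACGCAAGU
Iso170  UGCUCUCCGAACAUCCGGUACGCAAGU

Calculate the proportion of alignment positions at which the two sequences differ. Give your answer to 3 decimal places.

0.111

Mismatches occur at site 4 (G↔U), site 16 (U↔C), site 17 (C↔G).
There are 3 differences over 27 sites, so p = 3/27 = 0.111.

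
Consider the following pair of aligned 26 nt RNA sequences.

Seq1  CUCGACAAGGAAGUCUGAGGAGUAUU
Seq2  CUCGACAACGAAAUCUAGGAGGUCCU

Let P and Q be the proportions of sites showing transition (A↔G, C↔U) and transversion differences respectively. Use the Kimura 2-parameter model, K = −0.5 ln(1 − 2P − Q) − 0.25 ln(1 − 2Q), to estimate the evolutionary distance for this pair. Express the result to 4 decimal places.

Mismatches occur at site 9 (G/C, transversion), site 13 (G/A, transition), site 17 (G/A, transition), site 18 (A/G, transition), site 20 (G/A, transition), site 21 (A/G, transition), site 24 (A/C, transversion), site 25 (U/C, transition).
Of the 8 differences, 6 transitions and 2 transversions over 26 sites: P = 6/26 = 0.230769, Q = 2/26 = 0.076923.
d = −0.5·ln(0.461539) − 0.25·ln(0.846154) = −0.5·(-0.773189) − 0.25·(-0.167054) = 0.4284.

0.4284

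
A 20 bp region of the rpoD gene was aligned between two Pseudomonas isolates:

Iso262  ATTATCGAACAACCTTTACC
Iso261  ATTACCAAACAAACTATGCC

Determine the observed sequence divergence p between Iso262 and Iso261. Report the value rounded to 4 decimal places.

0.2500

Differing sites — 5:T/C; 7:G/A; 13:C/A; 16:T/A; 18:A/G.
There are 5 differences over 20 sites, so p = 5/20 = 0.2500.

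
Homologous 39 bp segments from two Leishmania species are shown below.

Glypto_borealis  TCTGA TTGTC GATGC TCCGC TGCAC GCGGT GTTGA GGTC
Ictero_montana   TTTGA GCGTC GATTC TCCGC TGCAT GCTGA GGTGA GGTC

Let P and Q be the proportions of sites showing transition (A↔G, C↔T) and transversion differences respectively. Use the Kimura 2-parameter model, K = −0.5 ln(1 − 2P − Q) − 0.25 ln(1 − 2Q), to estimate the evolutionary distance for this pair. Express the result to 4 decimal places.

The sequences differ at positions 2 (C/T, transition), 6 (T/G, transversion), 7 (T/C, transition), 14 (G/T, transversion), 25 (C/T, transition), 28 (G/T, transversion), 30 (T/A, transversion), 32 (T/G, transversion).
Of the 8 differences, 3 transitions and 5 transversions over 39 sites: P = 3/39 = 0.076923, Q = 5/39 = 0.128205.
d = −0.5·ln(0.717949) − 0.25·ln(0.743590) = −0.5·(-0.331357) − 0.25·(-0.296265) = 0.2397.

0.2397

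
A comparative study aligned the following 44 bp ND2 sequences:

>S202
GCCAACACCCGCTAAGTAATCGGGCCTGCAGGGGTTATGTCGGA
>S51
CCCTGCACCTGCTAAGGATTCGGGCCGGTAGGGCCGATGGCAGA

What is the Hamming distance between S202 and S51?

Differing sites — 1:G/C; 4:A/T; 5:A/G; 10:C/T; 17:T/G; 19:A/T; 27:T/G; 29:C/T; 34:G/C; 35:T/C; 36:T/G; 40:T/G; 42:G/A.
That gives 13 mismatches out of 44 aligned sites, so the Hamming distance is 13.

13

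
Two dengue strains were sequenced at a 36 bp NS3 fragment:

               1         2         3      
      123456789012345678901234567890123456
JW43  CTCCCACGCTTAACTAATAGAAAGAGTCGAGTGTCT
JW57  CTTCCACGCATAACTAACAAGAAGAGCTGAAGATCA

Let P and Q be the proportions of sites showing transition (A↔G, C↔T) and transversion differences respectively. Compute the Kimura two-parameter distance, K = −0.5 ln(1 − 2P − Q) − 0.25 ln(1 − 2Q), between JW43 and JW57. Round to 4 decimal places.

0.4207

Mismatches occur at site 3 (C→T, transition), site 10 (T→A, transversion), site 18 (T→C, transition), site 20 (G→A, transition), site 21 (A→G, transition), site 27 (T→C, transition), site 28 (C→T, transition), site 31 (G→A, transition), site 32 (T→G, transversion), site 33 (G→A, transition), site 36 (T→A, transversion).
Of the 11 differences, 8 transitions and 3 transversions over 36 sites: P = 8/36 = 0.222222, Q = 3/36 = 0.083333.
d = −0.5·ln(0.472223) − 0.25·ln(0.833334) = −0.5·(-0.750304) − 0.25·(-0.182321) = 0.4207.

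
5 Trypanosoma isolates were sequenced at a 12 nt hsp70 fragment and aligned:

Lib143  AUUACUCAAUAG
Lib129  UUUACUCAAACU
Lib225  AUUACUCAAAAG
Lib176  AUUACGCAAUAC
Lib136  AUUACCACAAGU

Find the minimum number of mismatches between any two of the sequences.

Pairwise Hamming distances:
  Lib143 vs Lib129: 4
  Lib143 vs Lib225: 1
  Lib143 vs Lib176: 2
  Lib143 vs Lib136: 6
  Lib129 vs Lib225: 3
  Lib129 vs Lib176: 5
  Lib129 vs Lib136: 5
  Lib225 vs Lib176: 3
  Lib225 vs Lib136: 5
  Lib176 vs Lib136: 6
The smallest is 1, between Lib143 and Lib225.

1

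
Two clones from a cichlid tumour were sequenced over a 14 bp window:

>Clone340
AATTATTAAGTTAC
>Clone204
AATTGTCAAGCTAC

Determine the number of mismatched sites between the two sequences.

3

The sequences differ at positions 5 (A/G), 7 (T/C), 11 (T/C).
That gives 3 mismatches out of 14 aligned sites, so the Hamming distance is 3.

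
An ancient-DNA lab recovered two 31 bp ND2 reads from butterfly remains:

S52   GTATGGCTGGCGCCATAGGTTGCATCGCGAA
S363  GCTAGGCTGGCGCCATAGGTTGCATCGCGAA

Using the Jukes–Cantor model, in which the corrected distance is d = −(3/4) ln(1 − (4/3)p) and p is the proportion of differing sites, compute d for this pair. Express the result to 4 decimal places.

0.1036

Mismatches occur at site 2 (T→C), site 3 (A→T), site 4 (T→A).
p = 3/31 = 0.096774.
d = −0.75 · ln(1 − (4/3)·0.096774) = −0.75 · ln(0.870968) = −0.75 · (-0.138150) = 0.1036.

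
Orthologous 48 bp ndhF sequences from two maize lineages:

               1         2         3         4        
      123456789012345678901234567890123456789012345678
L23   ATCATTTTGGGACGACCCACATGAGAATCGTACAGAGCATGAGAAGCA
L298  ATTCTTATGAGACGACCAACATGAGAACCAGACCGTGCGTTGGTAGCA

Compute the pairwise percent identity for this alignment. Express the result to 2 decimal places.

Mismatches occur at site 3 (C↔T), site 4 (A↔C), site 7 (T↔A), site 10 (G↔A), site 18 (C↔A), site 28 (T↔C), site 30 (G↔A), site 31 (T↔G), site 34 (A↔C), site 36 (A↔T), site 39 (A↔G), site 41 (G↔T), site 42 (A↔G), site 44 (A↔T).
34 of the 48 sites match, so the percent identity is 34/48 × 100 = 70.83%.

70.83%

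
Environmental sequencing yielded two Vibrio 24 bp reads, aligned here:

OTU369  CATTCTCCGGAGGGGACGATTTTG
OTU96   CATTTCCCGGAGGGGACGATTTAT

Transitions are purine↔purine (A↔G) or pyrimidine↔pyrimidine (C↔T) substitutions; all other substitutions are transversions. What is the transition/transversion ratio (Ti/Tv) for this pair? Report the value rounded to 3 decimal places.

1.000

Mismatches occur at site 5 (C/T, transition), site 6 (T/C, transition), site 23 (T/A, transversion), site 24 (G/T, transversion).
Of the 4 differences, 2 transitions and 2 transversions, so Ti/Tv = 2/2 = 1.000.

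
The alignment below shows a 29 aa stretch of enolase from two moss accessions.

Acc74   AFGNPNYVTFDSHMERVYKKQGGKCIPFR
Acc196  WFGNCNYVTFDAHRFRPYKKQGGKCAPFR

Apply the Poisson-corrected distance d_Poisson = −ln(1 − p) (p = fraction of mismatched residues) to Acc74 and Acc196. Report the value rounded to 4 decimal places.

The sequences differ at positions 1 (A/W), 5 (P/C), 12 (S/A), 14 (M/R), 15 (E/F), 17 (V/P), 26 (I/A).
p = 7/29 = 0.241379.
d = −ln(1 − 0.241379) = −ln(0.758621) = 0.2763.

0.2763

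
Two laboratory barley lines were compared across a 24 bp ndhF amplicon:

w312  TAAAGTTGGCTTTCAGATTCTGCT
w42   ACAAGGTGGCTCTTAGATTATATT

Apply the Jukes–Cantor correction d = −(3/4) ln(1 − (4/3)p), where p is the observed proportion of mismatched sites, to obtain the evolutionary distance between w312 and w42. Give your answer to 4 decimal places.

0.4408

The sequences differ at positions 1 (T/A), 2 (A/C), 6 (T/G), 12 (T/C), 14 (C/T), 20 (C/A), 22 (G/A), 23 (C/T).
p = 8/24 = 0.333333.
d = −0.75 · ln(1 − (4/3)·0.333333) = −0.75 · ln(0.555556) = −0.75 · (-0.587786) = 0.4408.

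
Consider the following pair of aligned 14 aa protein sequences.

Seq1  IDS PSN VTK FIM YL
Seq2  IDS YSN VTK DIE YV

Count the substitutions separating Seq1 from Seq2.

4

Differing sites — 4:P/Y; 10:F/D; 12:M/E; 14:L/V.
That gives 4 mismatches out of 14 aligned sites, so the Hamming distance is 4.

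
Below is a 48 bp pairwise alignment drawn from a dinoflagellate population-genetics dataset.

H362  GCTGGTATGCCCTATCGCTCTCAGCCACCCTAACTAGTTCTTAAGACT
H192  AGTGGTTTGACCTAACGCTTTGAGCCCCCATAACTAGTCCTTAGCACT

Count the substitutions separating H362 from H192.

12

Differing sites — 1:G/A; 2:C/G; 7:A/T; 10:C/A; 15:T/A; 20:C/T; 22:C/G; 27:A/C; 30:C/A; 39:T/C; 44:A/G; 45:G/C.
That gives 12 mismatches out of 48 aligned sites, so the Hamming distance is 12.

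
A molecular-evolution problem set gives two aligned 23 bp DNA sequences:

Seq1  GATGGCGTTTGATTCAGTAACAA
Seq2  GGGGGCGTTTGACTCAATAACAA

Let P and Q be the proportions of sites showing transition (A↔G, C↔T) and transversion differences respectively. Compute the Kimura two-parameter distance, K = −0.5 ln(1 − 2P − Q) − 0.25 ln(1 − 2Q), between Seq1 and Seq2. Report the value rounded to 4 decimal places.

0.2042

Mismatches occur at site 2 (A→G, transition), site 3 (T→G, transversion), site 13 (T→C, transition), site 17 (G→A, transition).
Of the 4 differences, 3 transitions and 1 transversion over 23 sites: P = 3/23 = 0.130435, Q = 1/23 = 0.043478.
d = −0.5·ln(0.695652) − 0.25·ln(0.913044) = −0.5·(-0.362906) − 0.25·(-0.090971) = 0.2042.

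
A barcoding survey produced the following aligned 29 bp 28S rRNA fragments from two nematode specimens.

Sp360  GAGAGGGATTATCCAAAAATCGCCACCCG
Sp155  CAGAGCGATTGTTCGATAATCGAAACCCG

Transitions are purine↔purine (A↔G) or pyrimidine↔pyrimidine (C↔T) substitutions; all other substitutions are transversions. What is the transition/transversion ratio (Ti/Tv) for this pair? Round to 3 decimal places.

0.600

The sequences differ at positions 1 (G/C, transversion), 6 (G/C, transversion), 11 (A/G, transition), 13 (C/T, transition), 15 (A/G, transition), 17 (A/T, transversion), 23 (C/A, transversion), 24 (C/A, transversion).
Of the 8 differences, 3 transitions and 5 transversions, so Ti/Tv = 3/5 = 0.600.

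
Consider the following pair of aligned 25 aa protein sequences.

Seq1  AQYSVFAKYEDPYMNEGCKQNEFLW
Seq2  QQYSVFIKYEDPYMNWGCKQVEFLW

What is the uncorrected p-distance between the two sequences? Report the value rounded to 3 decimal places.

0.160

The sequences differ at positions 1 (A/Q), 7 (A/I), 16 (E/W), 21 (N/V).
There are 4 differences over 25 sites, so p = 4/25 = 0.160.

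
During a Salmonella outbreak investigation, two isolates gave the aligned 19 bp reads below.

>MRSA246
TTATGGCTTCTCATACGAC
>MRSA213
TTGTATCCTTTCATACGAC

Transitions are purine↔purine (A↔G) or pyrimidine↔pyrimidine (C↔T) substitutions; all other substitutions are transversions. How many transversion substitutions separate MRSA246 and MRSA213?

1

Differing sites — 3:A/G (Ti); 5:G/A (Ti); 6:G/T (Tv); 8:T/C (Ti); 10:C/T (Ti).
Of the 5 differences, 4 transitions and 1 transversion, so the answer is 1.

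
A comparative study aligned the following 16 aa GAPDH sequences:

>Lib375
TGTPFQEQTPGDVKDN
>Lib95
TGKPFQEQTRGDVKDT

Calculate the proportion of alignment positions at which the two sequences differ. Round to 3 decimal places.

0.188

Differing sites — 3:T/K; 10:P/R; 16:N/T.
There are 3 differences over 16 sites, so p = 3/16 = 0.188.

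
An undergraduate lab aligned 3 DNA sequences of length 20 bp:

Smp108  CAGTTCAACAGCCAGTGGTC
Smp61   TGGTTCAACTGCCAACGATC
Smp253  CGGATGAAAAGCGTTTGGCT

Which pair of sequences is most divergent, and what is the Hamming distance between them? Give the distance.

12

Pairwise Hamming distances:
  Smp108 vs Smp61: 6
  Smp108 vs Smp253: 9
  Smp61 vs Smp253: 12
The largest is 12, between Smp61 and Smp253.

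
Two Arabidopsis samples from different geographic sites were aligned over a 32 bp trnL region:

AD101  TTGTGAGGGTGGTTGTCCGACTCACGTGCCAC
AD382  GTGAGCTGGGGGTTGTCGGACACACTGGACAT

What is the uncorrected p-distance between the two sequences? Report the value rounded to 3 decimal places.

0.344

Differing sites — 1:T/G; 4:T/A; 6:A/C; 7:G/T; 10:T/G; 18:C/G; 22:T/A; 26:G/T; 27:T/G; 29:C/A; 32:C/T.
There are 11 differences over 32 sites, so p = 11/32 = 0.344.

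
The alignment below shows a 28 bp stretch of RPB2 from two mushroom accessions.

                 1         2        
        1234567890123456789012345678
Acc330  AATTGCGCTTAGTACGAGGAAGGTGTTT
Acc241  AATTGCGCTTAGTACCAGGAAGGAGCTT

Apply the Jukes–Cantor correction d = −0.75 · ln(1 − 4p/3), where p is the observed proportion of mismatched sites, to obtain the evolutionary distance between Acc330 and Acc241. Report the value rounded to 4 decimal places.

Mismatches occur at site 16 (G/C), site 24 (T/A), site 26 (T/C).
p = 3/28 = 0.107143.
d = −0.75 · ln(1 − (4/3)·0.107143) = −0.75 · ln(0.857143) = −0.75 · (-0.154151) = 0.1156.

0.1156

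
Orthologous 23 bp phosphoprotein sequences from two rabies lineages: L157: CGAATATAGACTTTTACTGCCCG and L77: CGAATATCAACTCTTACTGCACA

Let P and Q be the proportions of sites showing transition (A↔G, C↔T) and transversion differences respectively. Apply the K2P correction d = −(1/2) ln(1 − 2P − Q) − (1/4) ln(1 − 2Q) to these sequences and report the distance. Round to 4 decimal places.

The sequences differ at positions 8 (A/C, transversion), 9 (G/A, transition), 13 (T/C, transition), 21 (C/A, transversion), 23 (G/A, transition).
Of the 5 differences, 3 transitions and 2 transversions over 23 sites: P = 3/23 = 0.130435, Q = 2/23 = 0.086957.
d = −0.5·ln(0.652173) − 0.25·ln(0.826086) = −0.5·(-0.427445) − 0.25·(-0.191056) = 0.2615.

0.2615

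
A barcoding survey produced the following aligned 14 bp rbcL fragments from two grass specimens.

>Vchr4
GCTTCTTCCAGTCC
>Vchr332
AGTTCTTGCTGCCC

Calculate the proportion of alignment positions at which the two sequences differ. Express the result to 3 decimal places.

0.357

The sequences differ at positions 1 (G/A), 2 (C/G), 8 (C/G), 10 (A/T), 12 (T/C).
There are 5 differences over 14 sites, so p = 5/14 = 0.357.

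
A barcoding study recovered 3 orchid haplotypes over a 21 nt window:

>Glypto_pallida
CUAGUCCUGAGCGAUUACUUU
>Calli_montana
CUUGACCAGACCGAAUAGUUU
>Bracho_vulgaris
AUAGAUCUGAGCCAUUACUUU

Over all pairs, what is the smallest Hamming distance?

Pairwise Hamming distances:
  Glypto_pallida vs Calli_montana: 6
  Glypto_pallida vs Bracho_vulgaris: 4
  Calli_montana vs Bracho_vulgaris: 8
The smallest is 4, between Glypto_pallida and Bracho_vulgaris.

4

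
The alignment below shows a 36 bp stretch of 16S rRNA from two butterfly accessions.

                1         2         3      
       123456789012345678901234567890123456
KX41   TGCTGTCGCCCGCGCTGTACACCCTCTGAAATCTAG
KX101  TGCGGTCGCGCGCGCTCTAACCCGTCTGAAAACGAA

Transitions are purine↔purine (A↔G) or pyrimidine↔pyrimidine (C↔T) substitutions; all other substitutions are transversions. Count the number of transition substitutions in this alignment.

Mismatches occur at site 4 (T↔G, transversion), site 10 (C↔G, transversion), site 17 (G↔C, transversion), site 20 (C↔A, transversion), site 21 (A↔C, transversion), site 24 (C↔G, transversion), site 32 (T↔A, transversion), site 34 (T↔G, transversion), site 36 (G↔A, transition).
Of the 9 differences, 1 transition and 8 transversions, so the answer is 1.

1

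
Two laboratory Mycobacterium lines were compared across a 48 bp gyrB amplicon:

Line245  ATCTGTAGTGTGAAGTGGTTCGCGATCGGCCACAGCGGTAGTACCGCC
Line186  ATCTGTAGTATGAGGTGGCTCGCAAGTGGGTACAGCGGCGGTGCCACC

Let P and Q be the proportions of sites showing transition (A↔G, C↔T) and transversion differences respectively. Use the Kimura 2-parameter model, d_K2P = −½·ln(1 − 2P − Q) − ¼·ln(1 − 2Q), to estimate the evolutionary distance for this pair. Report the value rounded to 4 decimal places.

0.3283

Differing sites — 10:G/A (Ti); 14:A/G (Ti); 19:T/C (Ti); 24:G/A (Ti); 26:T/G (Tv); 27:C/T (Ti); 30:C/G (Tv); 31:C/T (Ti); 39:T/C (Ti); 40:A/G (Ti); 43:A/G (Ti); 46:G/A (Ti).
Of the 12 differences, 10 transitions and 2 transversions over 48 sites: P = 10/48 = 0.208333, Q = 2/48 = 0.041667.
d = −0.5·ln(0.541667) − 0.25·ln(0.916666) = −0.5·(-0.613104) − 0.25·(-0.087012) = 0.3283.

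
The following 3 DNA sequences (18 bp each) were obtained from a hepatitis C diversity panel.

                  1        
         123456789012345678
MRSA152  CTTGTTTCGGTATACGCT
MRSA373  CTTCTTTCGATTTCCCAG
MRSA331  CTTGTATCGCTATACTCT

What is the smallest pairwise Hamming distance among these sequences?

3

Pairwise Hamming distances:
  MRSA152 vs MRSA373: 7
  MRSA152 vs MRSA331: 3
  MRSA373 vs MRSA331: 8
The smallest is 3, between MRSA152 and MRSA331.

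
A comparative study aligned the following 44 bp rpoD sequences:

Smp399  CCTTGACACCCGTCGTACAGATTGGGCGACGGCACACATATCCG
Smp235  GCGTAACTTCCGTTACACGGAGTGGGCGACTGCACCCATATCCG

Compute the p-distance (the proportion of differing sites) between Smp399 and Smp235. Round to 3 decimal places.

0.273

Differing sites — 1:C/G; 3:T/G; 5:G/A; 8:A/T; 9:C/T; 14:C/T; 15:G/A; 16:T/C; 19:A/G; 22:T/G; 31:G/T; 36:A/C.
There are 12 differences over 44 sites, so p = 12/44 = 0.273.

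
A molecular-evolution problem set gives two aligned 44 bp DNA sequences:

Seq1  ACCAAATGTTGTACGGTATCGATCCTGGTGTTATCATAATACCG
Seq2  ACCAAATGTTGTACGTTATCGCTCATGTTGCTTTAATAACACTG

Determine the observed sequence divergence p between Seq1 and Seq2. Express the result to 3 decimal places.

Mismatches occur at site 16 (G↔T), site 22 (A↔C), site 25 (C↔A), site 28 (G↔T), site 31 (T↔C), site 33 (A↔T), site 35 (C↔A), site 40 (T↔C), site 43 (C↔T).
There are 9 differences over 44 sites, so p = 9/44 = 0.205.

0.205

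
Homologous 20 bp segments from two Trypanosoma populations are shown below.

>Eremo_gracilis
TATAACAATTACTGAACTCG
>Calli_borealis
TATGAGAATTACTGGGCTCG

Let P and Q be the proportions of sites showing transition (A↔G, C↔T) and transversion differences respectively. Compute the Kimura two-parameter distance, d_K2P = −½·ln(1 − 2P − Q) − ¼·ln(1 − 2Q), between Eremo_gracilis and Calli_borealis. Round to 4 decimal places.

0.2417

The sequences differ at positions 4 (A/G, transition), 6 (C/G, transversion), 15 (A/G, transition), 16 (A/G, transition).
Of the 4 differences, 3 transitions and 1 transversion over 20 sites: P = 3/20 = 0.150000, Q = 1/20 = 0.050000.
d = −0.5·ln(0.650000) − 0.25·ln(0.900000) = −0.5·(-0.430783) − 0.25·(-0.105361) = 0.2417.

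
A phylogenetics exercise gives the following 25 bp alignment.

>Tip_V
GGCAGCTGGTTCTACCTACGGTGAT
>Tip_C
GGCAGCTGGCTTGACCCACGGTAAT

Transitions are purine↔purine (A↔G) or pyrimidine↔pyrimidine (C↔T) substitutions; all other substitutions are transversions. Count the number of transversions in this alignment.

The sequences differ at positions 10 (T/C, transition), 12 (C/T, transition), 13 (T/G, transversion), 17 (T/C, transition), 23 (G/A, transition).
Of the 5 differences, 4 transitions and 1 transversion, so the answer is 1.

1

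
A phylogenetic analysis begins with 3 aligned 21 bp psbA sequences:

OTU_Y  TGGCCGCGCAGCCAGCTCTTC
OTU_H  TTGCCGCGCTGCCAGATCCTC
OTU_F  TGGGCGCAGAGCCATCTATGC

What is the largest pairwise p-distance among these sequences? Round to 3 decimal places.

Pairwise Hamming distances:
  OTU_Y vs OTU_H: 4
  OTU_Y vs OTU_F: 6
  OTU_H vs OTU_F: 10
The largest is 10 mismatches, between OTU_H and OTU_F; p = 10/21 = 0.476.

0.476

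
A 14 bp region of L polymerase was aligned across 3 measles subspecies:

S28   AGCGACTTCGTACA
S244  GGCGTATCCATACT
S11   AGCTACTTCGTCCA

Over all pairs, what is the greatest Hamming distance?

8

Pairwise Hamming distances:
  S28 vs S244: 6
  S28 vs S11: 2
  S244 vs S11: 8
The largest is 8, between S244 and S11.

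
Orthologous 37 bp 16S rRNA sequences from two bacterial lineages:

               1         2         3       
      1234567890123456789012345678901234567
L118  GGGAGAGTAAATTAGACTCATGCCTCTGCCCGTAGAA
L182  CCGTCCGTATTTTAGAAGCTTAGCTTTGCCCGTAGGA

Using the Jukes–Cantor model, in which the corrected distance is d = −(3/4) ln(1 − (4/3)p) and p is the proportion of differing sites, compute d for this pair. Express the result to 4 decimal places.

0.5266

Differing sites — 1:G/C; 2:G/C; 4:A/T; 5:G/C; 6:A/C; 10:A/T; 11:A/T; 17:C/A; 18:T/G; 20:A/T; 22:G/A; 23:C/G; 26:C/T; 36:A/G.
p = 14/37 = 0.378378.
d = −0.75 · ln(1 − (4/3)·0.378378) = −0.75 · ln(0.495496) = −0.75 · (-0.702196) = 0.5266.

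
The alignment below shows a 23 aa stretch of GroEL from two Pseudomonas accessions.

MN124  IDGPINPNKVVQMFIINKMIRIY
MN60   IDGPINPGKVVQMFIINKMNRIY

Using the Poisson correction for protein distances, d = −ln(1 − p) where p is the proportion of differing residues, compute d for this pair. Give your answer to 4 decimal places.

0.0910

Differing sites — 8:N/G; 20:I/N.
p = 2/23 = 0.086957.
d = −ln(1 − 0.086957) = −ln(0.913043) = 0.0910.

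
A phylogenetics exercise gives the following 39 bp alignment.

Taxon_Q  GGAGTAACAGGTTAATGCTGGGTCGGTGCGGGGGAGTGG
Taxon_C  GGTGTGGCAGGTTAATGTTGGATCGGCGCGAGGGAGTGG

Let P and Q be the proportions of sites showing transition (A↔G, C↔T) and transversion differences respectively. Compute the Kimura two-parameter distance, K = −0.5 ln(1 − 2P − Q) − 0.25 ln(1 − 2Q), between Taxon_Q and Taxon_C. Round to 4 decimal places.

Differing sites — 3:A/T (Tv); 6:A/G (Ti); 7:A/G (Ti); 18:C/T (Ti); 22:G/A (Ti); 27:T/C (Ti); 31:G/A (Ti).
Of the 7 differences, 6 transitions and 1 transversion over 39 sites: P = 6/39 = 0.153846, Q = 1/39 = 0.025641.
d = −0.5·ln(0.666667) − 0.25·ln(0.948718) = −0.5·(-0.405465) − 0.25·(-0.052644) = 0.2159.

0.2159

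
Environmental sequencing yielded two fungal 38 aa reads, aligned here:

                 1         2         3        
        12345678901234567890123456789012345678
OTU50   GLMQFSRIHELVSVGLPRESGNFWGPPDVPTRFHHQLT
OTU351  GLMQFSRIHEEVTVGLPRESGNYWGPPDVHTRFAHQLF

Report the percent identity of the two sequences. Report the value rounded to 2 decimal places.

84.21%

Differing sites — 11:L/E; 13:S/T; 23:F/Y; 30:P/H; 34:H/A; 38:T/F.
32 of the 38 sites match, so the percent identity is 32/38 × 100 = 84.21%.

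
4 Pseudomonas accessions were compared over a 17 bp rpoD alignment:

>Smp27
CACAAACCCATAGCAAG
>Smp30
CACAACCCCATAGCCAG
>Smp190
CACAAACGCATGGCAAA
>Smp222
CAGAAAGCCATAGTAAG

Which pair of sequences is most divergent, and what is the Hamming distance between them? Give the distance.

Pairwise Hamming distances:
  Smp27 vs Smp30: 2
  Smp27 vs Smp190: 3
  Smp27 vs Smp222: 3
  Smp30 vs Smp190: 5
  Smp30 vs Smp222: 5
  Smp190 vs Smp222: 6
The largest is 6, between Smp190 and Smp222.

6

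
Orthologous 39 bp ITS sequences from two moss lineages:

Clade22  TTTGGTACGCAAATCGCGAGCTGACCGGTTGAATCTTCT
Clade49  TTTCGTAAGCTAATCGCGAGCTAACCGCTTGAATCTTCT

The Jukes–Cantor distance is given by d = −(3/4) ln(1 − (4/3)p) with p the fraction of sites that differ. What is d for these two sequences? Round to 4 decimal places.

The sequences differ at positions 4 (G/C), 8 (C/A), 11 (A/T), 23 (G/A), 28 (G/C).
p = 5/39 = 0.128205.
d = −0.75 · ln(1 − (4/3)·0.128205) = −0.75 · ln(0.829060) = −0.75 · (-0.187463) = 0.1406.

0.1406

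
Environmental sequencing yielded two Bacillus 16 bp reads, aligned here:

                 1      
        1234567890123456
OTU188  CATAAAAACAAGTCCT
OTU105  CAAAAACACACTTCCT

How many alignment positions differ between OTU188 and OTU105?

4

Mismatches occur at site 3 (T↔A), site 7 (A↔C), site 11 (A↔C), site 12 (G↔T).
That gives 4 mismatches out of 16 aligned sites, so the Hamming distance is 4.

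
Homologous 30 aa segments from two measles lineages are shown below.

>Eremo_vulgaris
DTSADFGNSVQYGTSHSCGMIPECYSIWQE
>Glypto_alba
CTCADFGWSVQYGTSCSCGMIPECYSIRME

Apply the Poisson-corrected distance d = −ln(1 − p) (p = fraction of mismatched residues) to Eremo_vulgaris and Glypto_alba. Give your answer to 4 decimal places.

0.2231

The sequences differ at positions 1 (D/C), 3 (S/C), 8 (N/W), 16 (H/C), 28 (W/R), 29 (Q/M).
p = 6/30 = 0.200000.
d = −ln(1 − 0.200000) = −ln(0.800000) = 0.2231.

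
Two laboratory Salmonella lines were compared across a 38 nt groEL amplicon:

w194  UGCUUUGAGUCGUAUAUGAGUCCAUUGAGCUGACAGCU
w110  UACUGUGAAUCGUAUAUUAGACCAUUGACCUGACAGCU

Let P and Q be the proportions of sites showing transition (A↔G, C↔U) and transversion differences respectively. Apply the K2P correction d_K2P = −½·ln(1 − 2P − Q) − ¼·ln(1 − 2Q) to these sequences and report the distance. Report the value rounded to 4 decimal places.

0.1773

The sequences differ at positions 2 (G/A, transition), 5 (U/G, transversion), 9 (G/A, transition), 18 (G/U, transversion), 21 (U/A, transversion), 29 (G/C, transversion).
Of the 6 differences, 2 transitions and 4 transversions over 38 sites: P = 2/38 = 0.052632, Q = 4/38 = 0.105263.
d = −0.5·ln(0.789473) − 0.25·ln(0.789474) = −0.5·(-0.236390) − 0.25·(-0.236388) = 0.1773.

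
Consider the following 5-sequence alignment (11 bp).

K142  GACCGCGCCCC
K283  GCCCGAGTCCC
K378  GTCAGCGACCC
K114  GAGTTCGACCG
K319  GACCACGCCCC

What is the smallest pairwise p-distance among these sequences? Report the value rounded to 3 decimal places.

0.091

Pairwise Hamming distances:
  K142 vs K283: 3
  K142 vs K378: 3
  K142 vs K114: 5
  K142 vs K319: 1
  K283 vs K378: 4
  K283 vs K114: 7
  K283 vs K319: 4
  K378 vs K114: 5
  K378 vs K319: 4
  K114 vs K319: 5
The smallest is 1 mismatch, between K142 and K319; p = 1/11 = 0.091.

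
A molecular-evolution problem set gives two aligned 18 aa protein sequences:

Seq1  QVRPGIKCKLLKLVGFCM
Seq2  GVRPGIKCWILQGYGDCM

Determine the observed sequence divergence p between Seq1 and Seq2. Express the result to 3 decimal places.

Mismatches occur at site 1 (Q↔G), site 9 (K↔W), site 10 (L↔I), site 12 (K↔Q), site 13 (L↔G), site 14 (V↔Y), site 16 (F↔D).
There are 7 differences over 18 sites, so p = 7/18 = 0.389.

0.389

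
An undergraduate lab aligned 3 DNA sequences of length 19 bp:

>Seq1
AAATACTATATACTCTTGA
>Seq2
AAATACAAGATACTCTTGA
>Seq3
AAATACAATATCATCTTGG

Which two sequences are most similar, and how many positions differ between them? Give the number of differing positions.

2

Pairwise Hamming distances:
  Seq1 vs Seq2: 2
  Seq1 vs Seq3: 4
  Seq2 vs Seq3: 4
The smallest is 2, between Seq1 and Seq2.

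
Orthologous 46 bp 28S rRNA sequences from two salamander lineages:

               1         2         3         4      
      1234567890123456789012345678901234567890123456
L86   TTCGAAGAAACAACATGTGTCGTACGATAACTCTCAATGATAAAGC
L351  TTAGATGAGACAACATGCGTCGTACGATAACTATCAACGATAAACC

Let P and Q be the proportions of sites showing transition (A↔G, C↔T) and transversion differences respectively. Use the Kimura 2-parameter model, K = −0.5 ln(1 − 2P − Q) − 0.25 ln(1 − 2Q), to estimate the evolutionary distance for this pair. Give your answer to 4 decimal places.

Differing sites — 3:C/A (Tv); 6:A/T (Tv); 9:A/G (Ti); 18:T/C (Ti); 33:C/A (Tv); 38:T/C (Ti); 45:G/C (Tv).
Of the 7 differences, 3 transitions and 4 transversions over 46 sites: P = 3/46 = 0.065217, Q = 4/46 = 0.086957.
d = −0.5·ln(0.782609) − 0.25·ln(0.826086) = −0.5·(-0.245122) − 0.25·(-0.191056) = 0.1703.

0.1703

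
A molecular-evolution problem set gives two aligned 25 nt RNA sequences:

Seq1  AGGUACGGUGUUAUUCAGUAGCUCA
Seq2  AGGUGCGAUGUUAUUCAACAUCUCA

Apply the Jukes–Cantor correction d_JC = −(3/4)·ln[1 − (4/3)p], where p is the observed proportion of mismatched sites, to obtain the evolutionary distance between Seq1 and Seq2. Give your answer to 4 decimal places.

0.2326

Differing sites — 5:A/G; 8:G/A; 18:G/A; 19:U/C; 21:G/U.
p = 5/25 = 0.200000.
d = −0.75 · ln(1 − (4/3)·0.200000) = −0.75 · ln(0.733333) = −0.75 · (-0.310155) = 0.2326.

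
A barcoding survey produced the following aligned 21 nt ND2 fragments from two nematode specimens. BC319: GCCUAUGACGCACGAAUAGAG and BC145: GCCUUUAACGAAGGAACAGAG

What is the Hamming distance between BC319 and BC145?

5

Mismatches occur at site 5 (A/U), site 7 (G/A), site 11 (C/A), site 13 (C/G), site 17 (U/C).
That gives 5 mismatches out of 21 aligned sites, so the Hamming distance is 5.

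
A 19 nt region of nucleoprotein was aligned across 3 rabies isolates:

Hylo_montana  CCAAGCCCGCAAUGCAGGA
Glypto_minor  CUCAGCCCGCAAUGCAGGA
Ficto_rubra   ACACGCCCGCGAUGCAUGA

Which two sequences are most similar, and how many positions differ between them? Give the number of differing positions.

2

Pairwise Hamming distances:
  Hylo_montana vs Glypto_minor: 2
  Hylo_montana vs Ficto_rubra: 4
  Glypto_minor vs Ficto_rubra: 6
The smallest is 2, between Hylo_montana and Glypto_minor.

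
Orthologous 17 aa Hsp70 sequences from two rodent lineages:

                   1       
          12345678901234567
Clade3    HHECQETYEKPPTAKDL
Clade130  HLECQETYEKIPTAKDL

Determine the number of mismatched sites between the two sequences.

2

Mismatches occur at site 2 (H↔L), site 11 (P↔I).
That gives 2 mismatches out of 17 aligned sites, so the Hamming distance is 2.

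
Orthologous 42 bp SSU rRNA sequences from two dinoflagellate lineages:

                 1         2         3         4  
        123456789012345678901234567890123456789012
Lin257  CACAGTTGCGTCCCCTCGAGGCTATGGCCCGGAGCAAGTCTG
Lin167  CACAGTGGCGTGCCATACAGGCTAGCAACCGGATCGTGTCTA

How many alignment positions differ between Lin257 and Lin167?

13

Differing sites — 7:T/G; 12:C/G; 15:C/A; 17:C/A; 18:G/C; 25:T/G; 26:G/C; 27:G/A; 28:C/A; 34:G/T; 36:A/G; 37:A/T; 42:G/A.
That gives 13 mismatches out of 42 aligned sites, so the Hamming distance is 13.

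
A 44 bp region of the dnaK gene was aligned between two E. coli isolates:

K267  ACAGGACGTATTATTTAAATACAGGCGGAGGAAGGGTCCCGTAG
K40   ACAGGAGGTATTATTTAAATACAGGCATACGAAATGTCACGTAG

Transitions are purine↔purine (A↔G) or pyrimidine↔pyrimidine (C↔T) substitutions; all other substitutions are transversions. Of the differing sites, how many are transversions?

5

The sequences differ at positions 7 (C/G, transversion), 27 (G/A, transition), 28 (G/T, transversion), 30 (G/C, transversion), 34 (G/A, transition), 35 (G/T, transversion), 39 (C/A, transversion).
Of the 7 differences, 2 transitions and 5 transversions, so the answer is 5.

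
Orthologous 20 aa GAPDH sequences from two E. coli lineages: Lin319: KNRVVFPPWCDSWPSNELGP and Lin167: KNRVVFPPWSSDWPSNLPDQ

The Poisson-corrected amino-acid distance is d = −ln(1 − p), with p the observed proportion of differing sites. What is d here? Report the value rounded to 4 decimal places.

The sequences differ at positions 10 (C/S), 11 (D/S), 12 (S/D), 17 (E/L), 18 (L/P), 19 (G/D), 20 (P/Q).
p = 7/20 = 0.350000.
d = −ln(1 − 0.350000) = −ln(0.650000) = 0.4308.

0.4308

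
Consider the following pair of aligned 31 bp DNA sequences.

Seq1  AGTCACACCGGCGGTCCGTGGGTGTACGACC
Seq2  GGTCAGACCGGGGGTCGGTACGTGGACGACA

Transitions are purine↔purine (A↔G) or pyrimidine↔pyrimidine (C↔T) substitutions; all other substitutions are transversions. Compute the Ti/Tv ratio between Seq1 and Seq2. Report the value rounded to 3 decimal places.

Mismatches occur at site 1 (A↔G, transition), site 6 (C↔G, transversion), site 12 (C↔G, transversion), site 17 (C↔G, transversion), site 20 (G↔A, transition), site 21 (G↔C, transversion), site 25 (T↔G, transversion), site 31 (C↔A, transversion).
Of the 8 differences, 2 transitions and 6 transversions, so Ti/Tv = 2/6 = 0.333.

0.333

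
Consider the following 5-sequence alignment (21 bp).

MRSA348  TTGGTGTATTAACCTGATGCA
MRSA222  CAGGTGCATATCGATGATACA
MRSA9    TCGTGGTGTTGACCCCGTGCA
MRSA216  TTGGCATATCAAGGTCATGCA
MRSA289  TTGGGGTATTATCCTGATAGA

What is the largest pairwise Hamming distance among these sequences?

15

Pairwise Hamming distances:
  MRSA348 vs MRSA222: 9
  MRSA348 vs MRSA9: 8
  MRSA348 vs MRSA216: 6
  MRSA348 vs MRSA289: 4
  MRSA222 vs MRSA9: 15
  MRSA222 vs MRSA216: 11
  MRSA222 vs MRSA289: 10
  MRSA9 vs MRSA216: 11
  MRSA9 vs MRSA289: 10
  MRSA216 vs MRSA289: 9
The largest is 15, between MRSA222 and MRSA9.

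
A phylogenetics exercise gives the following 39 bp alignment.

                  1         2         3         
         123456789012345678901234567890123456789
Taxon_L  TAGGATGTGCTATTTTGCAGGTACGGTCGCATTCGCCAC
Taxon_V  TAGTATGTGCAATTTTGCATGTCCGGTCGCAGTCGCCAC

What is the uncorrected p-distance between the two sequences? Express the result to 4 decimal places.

0.1282

Differing sites — 4:G/T; 11:T/A; 20:G/T; 23:A/C; 32:T/G.
There are 5 differences over 39 sites, so p = 5/39 = 0.1282.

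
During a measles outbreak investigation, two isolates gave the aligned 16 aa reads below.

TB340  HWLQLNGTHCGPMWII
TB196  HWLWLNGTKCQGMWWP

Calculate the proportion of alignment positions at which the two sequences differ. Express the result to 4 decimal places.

0.3750

Differing sites — 4:Q/W; 9:H/K; 11:G/Q; 12:P/G; 15:I/W; 16:I/P.
There are 6 differences over 16 sites, so p = 6/16 = 0.3750.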